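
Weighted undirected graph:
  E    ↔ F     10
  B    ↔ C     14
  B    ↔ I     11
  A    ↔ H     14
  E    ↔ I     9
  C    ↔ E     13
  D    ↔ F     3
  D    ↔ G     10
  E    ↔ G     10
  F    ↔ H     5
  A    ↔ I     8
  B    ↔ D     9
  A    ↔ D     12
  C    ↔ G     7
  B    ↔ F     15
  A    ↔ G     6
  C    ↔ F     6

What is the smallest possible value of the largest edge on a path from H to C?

6

A few of the H→C routes:
H→F→D→G→C: max(5, 3, 10, 7) = 10
H→F→E→G→C: max(5, 10, 10, 7) = 10
H→F→E→I→A→G→C: max(5, 10, 9, 8, 6, 7) = 10
H→F→D→B→I→A→G→C: max(5, 3, 9, 11, 8, 6, 7) = 11
H→F→C: max(5, 6) = 6
Smallest bottleneck: 6.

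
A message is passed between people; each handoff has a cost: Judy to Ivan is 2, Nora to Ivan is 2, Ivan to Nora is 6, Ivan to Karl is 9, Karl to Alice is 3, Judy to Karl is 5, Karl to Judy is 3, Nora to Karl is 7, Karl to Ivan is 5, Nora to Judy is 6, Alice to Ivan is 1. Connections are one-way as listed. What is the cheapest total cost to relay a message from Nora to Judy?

6

Candidate routes:
Nora - Ivan - Karl - Judy: 2 + 9 + 3 = 14
Nora - Judy: 6
Nora - Karl - Judy: 7 + 3 = 10
The minimum is 6.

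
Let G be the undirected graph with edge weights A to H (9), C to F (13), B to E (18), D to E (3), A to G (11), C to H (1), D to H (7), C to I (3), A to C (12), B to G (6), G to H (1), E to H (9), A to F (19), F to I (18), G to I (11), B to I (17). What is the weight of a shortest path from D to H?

7

Checking several routes:
D -> E -> B -> G -> H: 3 + 18 + 6 + 1 = 28
D -> E -> H: 3 + 9 = 12
D -> H: 7
D -> E -> B -> G -> I -> C -> H: 3 + 18 + 6 + 11 + 3 + 1 = 42
D -> E -> B -> I -> C -> H: 3 + 18 + 17 + 3 + 1 = 42
Best route has total 7.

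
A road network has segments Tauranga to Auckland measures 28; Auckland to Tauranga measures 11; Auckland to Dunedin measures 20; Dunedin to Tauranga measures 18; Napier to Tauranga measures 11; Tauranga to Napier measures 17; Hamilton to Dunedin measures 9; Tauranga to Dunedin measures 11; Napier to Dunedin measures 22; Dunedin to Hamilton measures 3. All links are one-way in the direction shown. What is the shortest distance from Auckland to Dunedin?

20

Routes from Auckland to Dunedin:
Auckland-Tauranga-Dunedin: 11 + 11 = 22
Auckland-Tauranga-Napier-Dunedin: 11 + 17 + 22 = 50
Auckland-Dunedin: 20
The minimum is 20.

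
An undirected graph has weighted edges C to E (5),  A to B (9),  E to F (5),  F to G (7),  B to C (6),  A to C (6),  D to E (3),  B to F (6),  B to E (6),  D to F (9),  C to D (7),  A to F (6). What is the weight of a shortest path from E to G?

12

Comparing a few candidate routes:
E → B → F → G: 6 + 6 + 7 = 19
E → F → G: 5 + 7 = 12
E → D → F → G: 3 + 9 + 7 = 19
Best route has total 12.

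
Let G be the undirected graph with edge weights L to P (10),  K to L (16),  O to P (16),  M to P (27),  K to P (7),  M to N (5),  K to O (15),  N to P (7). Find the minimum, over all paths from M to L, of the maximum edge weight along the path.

10

Some routes from M to L:
M -> N -> P -> L: max(5, 7, 10) = 10
M -> N -> P -> K -> L: max(5, 7, 7, 16) = 16
M -> P -> K -> L: max(27, 7, 16) = 27
M -> N -> P -> O -> K -> L: max(5, 7, 16, 15, 16) = 16
M -> P -> O -> K -> L: max(27, 16, 15, 16) = 27
Best route has worst link 10.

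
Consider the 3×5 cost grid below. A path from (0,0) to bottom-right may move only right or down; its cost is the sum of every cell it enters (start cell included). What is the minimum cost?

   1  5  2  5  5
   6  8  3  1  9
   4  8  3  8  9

29

Best path: (0,0)→(0,1)→(0,2)→(1,2)→(1,3)→(2,3)→(2,4)
Cost: 1 + 5 + 2 + 3 + 1 + 8 + 9 = 29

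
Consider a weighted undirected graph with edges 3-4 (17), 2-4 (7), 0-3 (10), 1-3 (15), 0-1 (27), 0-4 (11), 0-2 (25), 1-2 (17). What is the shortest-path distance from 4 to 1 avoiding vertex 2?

32

Some routes from 4 to 1 avoiding 2:
4 → 3 → 1: 17 + 15 = 32
4 → 0 → 1: 11 + 27 = 38
4 → 0 → 3 → 1: 11 + 10 + 15 = 36
Best route has total 32.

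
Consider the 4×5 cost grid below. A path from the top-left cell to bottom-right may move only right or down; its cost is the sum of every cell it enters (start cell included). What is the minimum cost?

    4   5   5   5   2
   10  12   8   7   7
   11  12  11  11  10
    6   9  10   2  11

49

Take (0,0)→(0,1)→(0,2)→(0,3)→(0,4)→(1,4)→(2,4)→(3,4) for a total of 4 + 5 + 5 + 5 + 2 + 7 + 10 + 11 = 49.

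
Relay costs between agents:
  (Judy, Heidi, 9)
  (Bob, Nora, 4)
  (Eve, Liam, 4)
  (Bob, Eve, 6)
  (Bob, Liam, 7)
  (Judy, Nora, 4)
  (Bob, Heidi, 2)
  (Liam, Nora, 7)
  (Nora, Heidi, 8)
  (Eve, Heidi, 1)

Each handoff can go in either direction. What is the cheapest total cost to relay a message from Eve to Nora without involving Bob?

Routes from Eve to Nora avoiding Bob:
Eve→Heidi→Nora: 1 + 8 = 9
Eve→Liam→Nora: 4 + 7 = 11
Eve→Heidi→Judy→Nora: 1 + 9 + 4 = 14
Shortest: 9.

9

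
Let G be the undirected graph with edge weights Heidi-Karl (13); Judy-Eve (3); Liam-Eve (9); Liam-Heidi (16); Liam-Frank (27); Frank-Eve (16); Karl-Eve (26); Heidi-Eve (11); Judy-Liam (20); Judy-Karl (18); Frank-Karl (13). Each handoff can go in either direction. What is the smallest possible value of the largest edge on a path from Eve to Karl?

13

Some routes from Eve to Karl:
Eve-Heidi-Karl: max(11, 13) = 13
Eve-Frank-Karl: max(16, 13) = 16
Eve-Liam-Heidi-Karl: max(9, 16, 13) = 16
Eve-Judy-Karl: max(3, 18) = 18
Eve-Liam-Judy-Karl: max(9, 20, 18) = 20
Eve-Judy-Liam-Heidi-Karl: max(3, 20, 16, 13) = 20
Best route has worst link 13.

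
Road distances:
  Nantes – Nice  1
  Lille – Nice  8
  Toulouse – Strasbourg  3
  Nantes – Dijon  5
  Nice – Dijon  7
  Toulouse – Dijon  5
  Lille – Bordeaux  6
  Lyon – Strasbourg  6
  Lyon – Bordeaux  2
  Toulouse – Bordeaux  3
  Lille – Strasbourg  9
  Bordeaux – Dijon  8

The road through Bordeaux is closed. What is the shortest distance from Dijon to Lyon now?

Routes from Dijon to Lyon avoiding Bordeaux:
Dijon - Nice - Lille - Strasbourg - Lyon: 7 + 8 + 9 + 6 = 30
Dijon - Toulouse - Strasbourg - Lyon: 5 + 3 + 6 = 14
Dijon - Nantes - Nice - Lille - Strasbourg - Lyon: 5 + 1 + 8 + 9 + 6 = 29
The minimum is 14.

14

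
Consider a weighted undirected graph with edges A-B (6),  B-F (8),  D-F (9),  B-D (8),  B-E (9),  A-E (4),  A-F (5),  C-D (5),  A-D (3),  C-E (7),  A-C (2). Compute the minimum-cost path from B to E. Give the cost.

Some routes from B to E:
B → D → A → E: 8 + 3 + 4 = 15
B → F → A → E: 8 + 5 + 4 = 17
B → A → E: 6 + 4 = 10
B → E: 9
B → D → C → A → E: 8 + 5 + 2 + 4 = 19
B → A → C → E: 6 + 2 + 7 = 15
Shortest: 9.

9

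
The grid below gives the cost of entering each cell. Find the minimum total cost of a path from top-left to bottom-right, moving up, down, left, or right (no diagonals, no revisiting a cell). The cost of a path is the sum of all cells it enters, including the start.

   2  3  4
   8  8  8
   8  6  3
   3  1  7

27

Take [0,0] -> [0,1] -> [0,2] -> [1,2] -> [2,2] -> [3,2] for a total of 2 + 3 + 4 + 8 + 3 + 7 = 27.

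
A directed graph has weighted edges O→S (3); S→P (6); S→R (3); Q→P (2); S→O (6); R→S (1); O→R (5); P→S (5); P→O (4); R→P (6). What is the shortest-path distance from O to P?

9

Paths from O to P:
O -> S -> R -> P: 3 + 3 + 6 = 12
O -> R -> S -> P: 5 + 1 + 6 = 12
O -> R -> P: 5 + 6 = 11
O -> S -> P: 3 + 6 = 9
Shortest: 9.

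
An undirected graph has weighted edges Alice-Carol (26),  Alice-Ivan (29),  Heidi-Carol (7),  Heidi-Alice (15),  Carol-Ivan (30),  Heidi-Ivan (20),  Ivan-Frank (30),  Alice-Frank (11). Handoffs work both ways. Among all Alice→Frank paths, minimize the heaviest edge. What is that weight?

Paths from Alice to Frank:
Alice - Carol - Ivan - Frank: max(26, 30, 30) = 30
Alice - Carol - Heidi - Ivan - Frank: max(26, 7, 20, 30) = 30
Alice - Ivan - Frank: max(29, 30) = 30
Alice - Frank: max(11) = 11
Alice - Heidi - Carol - Ivan - Frank: max(15, 7, 30, 30) = 30
Alice - Heidi - Ivan - Frank: max(15, 20, 30) = 30
Smallest bottleneck: 11.

11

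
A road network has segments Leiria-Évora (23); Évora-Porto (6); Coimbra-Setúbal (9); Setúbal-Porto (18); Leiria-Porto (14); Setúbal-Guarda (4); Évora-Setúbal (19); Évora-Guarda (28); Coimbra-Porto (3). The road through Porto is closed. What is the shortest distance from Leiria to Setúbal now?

42

Paths from Leiria to Setúbal avoiding Porto:
Leiria -> Évora -> Setúbal: 23 + 19 = 42
Leiria -> Évora -> Guarda -> Setúbal: 23 + 28 + 4 = 55
Shortest: 42 mi.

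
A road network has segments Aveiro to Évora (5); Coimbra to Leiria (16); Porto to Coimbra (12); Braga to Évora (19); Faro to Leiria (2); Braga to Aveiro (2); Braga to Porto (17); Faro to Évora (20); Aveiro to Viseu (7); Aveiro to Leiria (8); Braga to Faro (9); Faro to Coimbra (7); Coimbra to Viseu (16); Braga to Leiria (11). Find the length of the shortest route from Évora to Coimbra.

Some routes from Évora to Coimbra:
Évora -> Aveiro -> Braga -> Faro -> Coimbra: 5 + 2 + 9 + 7 = 23
Évora -> Aveiro -> Braga -> Leiria -> Faro -> Coimbra: 5 + 2 + 11 + 2 + 7 = 27
Évora -> Aveiro -> Leiria -> Faro -> Coimbra: 5 + 8 + 2 + 7 = 22
Best route has total 22.

22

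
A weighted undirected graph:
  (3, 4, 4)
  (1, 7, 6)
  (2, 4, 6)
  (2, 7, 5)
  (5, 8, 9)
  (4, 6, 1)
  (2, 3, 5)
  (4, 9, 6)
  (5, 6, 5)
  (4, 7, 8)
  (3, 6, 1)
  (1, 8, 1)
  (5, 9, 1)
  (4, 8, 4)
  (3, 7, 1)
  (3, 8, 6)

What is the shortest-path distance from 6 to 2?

6

Some routes from 6 to 2:
6 - 4 - 2: 1 + 6 = 7
6 - 4 - 3 - 7 - 2: 1 + 4 + 1 + 5 = 11
6 - 3 - 2: 1 + 5 = 6
6 - 3 - 7 - 2: 1 + 1 + 5 = 7
6 - 3 - 4 - 2: 1 + 4 + 6 = 11
6 - 4 - 3 - 2: 1 + 4 + 5 = 10
The minimum is 6.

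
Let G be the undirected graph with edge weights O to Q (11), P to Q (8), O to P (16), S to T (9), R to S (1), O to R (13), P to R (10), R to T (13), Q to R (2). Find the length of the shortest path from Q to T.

12

A few of the Q→T routes:
Q - R - S - T: 2 + 1 + 9 = 12
Q - R - T: 2 + 13 = 15
Q - O - R - T: 11 + 13 + 13 = 37
Q - P - R - S - T: 8 + 10 + 1 + 9 = 28
Q - P - R - T: 8 + 10 + 13 = 31
Q - O - R - S - T: 11 + 13 + 1 + 9 = 34
The minimum is 12.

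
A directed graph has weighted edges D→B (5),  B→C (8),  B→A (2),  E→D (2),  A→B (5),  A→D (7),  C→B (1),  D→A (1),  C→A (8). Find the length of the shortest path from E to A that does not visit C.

Paths from E to A avoiding C:
E-D-B-A: 2 + 5 + 2 = 9
E-D-A: 2 + 1 = 3
Best route has total 3.

3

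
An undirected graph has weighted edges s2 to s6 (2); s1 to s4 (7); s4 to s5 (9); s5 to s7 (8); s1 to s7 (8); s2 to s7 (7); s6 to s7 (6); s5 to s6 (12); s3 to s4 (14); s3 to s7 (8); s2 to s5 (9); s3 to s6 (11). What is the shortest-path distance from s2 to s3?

Checking several routes:
s2→s6→s7→s3: 2 + 6 + 8 = 16
s2→s7→s3: 7 + 8 = 15
s2→s6→s3: 2 + 11 = 13
Shortest: 13.

13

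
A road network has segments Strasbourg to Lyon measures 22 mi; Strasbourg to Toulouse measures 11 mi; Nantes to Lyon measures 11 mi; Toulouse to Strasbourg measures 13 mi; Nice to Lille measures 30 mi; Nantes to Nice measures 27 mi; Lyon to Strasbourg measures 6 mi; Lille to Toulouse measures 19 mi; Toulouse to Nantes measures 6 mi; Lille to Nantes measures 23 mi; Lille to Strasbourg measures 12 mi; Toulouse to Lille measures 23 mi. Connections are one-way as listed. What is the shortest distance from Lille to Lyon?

34

A few of the Lille→Lyon routes:
Lille → Nantes → Lyon: 23 + 11 = 34
Lille → Toulouse → Nantes → Lyon: 19 + 6 + 11 = 36
Lille → Strasbourg → Lyon: 12 + 22 = 34
Lille → Strasbourg → Toulouse → Nantes → Lyon: 12 + 11 + 6 + 11 = 40
Shortest: 34 mi.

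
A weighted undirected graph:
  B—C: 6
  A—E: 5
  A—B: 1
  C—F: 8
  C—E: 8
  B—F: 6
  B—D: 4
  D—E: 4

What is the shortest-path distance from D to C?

A few of the D→C routes:
D - B - C: 4 + 6 = 10
D - E - C: 4 + 8 = 12
D - E - A - B - C: 4 + 5 + 1 + 6 = 16
Best route has total 10.

10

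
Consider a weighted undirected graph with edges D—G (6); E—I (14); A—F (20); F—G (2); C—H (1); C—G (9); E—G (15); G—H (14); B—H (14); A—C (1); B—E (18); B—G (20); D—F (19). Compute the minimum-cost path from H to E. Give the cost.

25

Comparing a few candidate routes:
H → C → G → E: 1 + 9 + 15 = 25
H → B → E: 14 + 18 = 32
H → B → G → E: 14 + 20 + 15 = 49
H → G → E: 14 + 15 = 29
H → C → G → B → E: 1 + 9 + 20 + 18 = 48
H → C → A → F → G → E: 1 + 1 + 20 + 2 + 15 = 39
Best route has total 25.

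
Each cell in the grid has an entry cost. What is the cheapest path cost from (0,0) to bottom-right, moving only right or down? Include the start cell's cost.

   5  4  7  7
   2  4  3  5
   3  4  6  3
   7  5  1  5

25

Best path: r0c0→r1c0→r2c0→r2c1→r3c1→r3c2→r3c3
Cost: 5 + 2 + 3 + 4 + 5 + 1 + 5 = 25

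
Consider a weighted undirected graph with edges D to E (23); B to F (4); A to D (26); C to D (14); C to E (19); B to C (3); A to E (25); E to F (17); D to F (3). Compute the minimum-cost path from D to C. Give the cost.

A few of the D→C routes:
D - C: 14
D - E - C: 23 + 19 = 42
D - F - E - C: 3 + 17 + 19 = 39
D - F - B - C: 3 + 4 + 3 = 10
Best route has total 10.

10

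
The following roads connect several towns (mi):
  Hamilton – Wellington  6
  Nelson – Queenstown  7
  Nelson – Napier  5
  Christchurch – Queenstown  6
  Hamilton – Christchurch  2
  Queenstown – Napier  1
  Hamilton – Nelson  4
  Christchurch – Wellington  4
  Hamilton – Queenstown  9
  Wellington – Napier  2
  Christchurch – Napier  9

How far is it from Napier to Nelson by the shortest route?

5

Some routes from Napier to Nelson:
Napier→Nelson: 5
Napier→Wellington→Christchurch→Hamilton→Nelson: 2 + 4 + 2 + 4 = 12
Napier→Queenstown→Nelson: 1 + 7 = 8
Napier→Wellington→Hamilton→Nelson: 2 + 6 + 4 = 12
Shortest: 5 mi.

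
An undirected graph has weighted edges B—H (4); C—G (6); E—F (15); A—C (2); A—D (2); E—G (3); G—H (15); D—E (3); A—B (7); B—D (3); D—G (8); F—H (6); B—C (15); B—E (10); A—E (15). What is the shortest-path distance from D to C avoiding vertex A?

Checking several routes:
D-B-E-G-C: 3 + 10 + 3 + 6 = 22
D-B-H-G-C: 3 + 4 + 15 + 6 = 28
D-B-C: 3 + 15 = 18
D-E-B-C: 3 + 10 + 15 = 28
D-E-G-C: 3 + 3 + 6 = 12
D-G-C: 8 + 6 = 14
Shortest: 12.

12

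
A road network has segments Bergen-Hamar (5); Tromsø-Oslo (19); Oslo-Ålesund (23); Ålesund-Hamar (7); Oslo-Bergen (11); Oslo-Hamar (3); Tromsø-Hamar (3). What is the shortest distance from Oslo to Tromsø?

6

Candidate routes:
Oslo - Ålesund - Hamar - Tromsø: 23 + 7 + 3 = 33
Oslo - Tromsø: 19
Oslo - Bergen - Hamar - Tromsø: 11 + 5 + 3 = 19
Oslo - Hamar - Tromsø: 3 + 3 = 6
The minimum is 6 mi.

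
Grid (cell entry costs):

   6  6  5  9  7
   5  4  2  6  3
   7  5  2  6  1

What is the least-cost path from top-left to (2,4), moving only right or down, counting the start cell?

Cheapest: r0c0→r1c0→r1c1→r1c2→r2c2→r2c3→r2c4
  6 + 5 + 4 + 2 + 2 + 6 + 1 = 26
For comparison, the top-then-right route costs 37.

26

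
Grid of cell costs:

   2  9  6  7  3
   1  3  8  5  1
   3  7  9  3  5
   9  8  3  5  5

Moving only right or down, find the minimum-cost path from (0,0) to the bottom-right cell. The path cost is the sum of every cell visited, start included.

Path r0c0 → r1c0 → r1c1 → r1c2 → r1c3 → r1c4 → r2c4 → r3c4: 2 + 1 + 3 + 8 + 5 + 1 + 5 + 5 = 30.
For comparison, the top-then-right route costs 38.

30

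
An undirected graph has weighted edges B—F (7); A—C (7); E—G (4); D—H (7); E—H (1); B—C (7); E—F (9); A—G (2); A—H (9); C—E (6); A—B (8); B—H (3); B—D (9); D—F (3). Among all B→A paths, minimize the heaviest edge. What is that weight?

4

A few of the B→A routes:
B-H-E-G-A: max(3, 1, 4, 2) = 4
B-C-E-G-A: max(7, 6, 4, 2) = 7
B-C-A: max(7, 7) = 7
Best route has worst link 4.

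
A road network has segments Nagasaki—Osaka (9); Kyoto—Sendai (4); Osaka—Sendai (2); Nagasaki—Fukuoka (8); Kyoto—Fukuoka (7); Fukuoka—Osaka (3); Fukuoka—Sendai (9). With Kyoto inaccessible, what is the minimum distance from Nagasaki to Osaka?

Routes from Nagasaki to Osaka avoiding Kyoto:
Nagasaki - Fukuoka - Sendai - Osaka: 8 + 9 + 2 = 19
Nagasaki - Fukuoka - Osaka: 8 + 3 = 11
Nagasaki - Osaka: 9
Shortest: 9.

9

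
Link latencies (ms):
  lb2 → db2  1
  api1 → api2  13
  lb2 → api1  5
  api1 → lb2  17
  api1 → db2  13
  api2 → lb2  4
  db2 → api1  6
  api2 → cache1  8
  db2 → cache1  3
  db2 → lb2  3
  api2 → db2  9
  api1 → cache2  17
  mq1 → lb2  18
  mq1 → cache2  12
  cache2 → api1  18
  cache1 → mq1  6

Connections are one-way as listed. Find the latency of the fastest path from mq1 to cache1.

22

Checking several routes:
mq1 → lb2 → api1 → api2 → cache1: 18 + 5 + 13 + 8 = 44
mq1 → lb2 → api1 → db2 → cache1: 18 + 5 + 13 + 3 = 39
mq1 → lb2 → db2 → cache1: 18 + 1 + 3 = 22
mq1 → cache2 → api1 → db2 → cache1: 12 + 18 + 13 + 3 = 46
The minimum is 22 ms.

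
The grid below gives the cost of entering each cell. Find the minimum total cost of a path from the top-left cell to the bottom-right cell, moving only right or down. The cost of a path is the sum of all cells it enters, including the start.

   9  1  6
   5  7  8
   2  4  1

21

Cheapest: (0,0)→(1,0)→(2,0)→(2,1)→(2,2)
  9 + 5 + 2 + 4 + 1 = 21
For comparison, the top-then-right route costs 25.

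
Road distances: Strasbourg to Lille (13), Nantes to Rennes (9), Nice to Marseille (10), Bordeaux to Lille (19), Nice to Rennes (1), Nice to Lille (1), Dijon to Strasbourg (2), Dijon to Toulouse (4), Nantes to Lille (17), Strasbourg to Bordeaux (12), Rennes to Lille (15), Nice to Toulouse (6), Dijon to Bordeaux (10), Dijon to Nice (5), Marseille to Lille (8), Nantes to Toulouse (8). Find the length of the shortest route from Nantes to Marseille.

19

Some routes from Nantes to Marseille:
Nantes→Lille→Marseille: 17 + 8 = 25
Nantes→Toulouse→Nice→Lille→Marseille: 8 + 6 + 1 + 8 = 23
Nantes→Toulouse→Dijon→Nice→Lille→Marseille: 8 + 4 + 5 + 1 + 8 = 26
Nantes→Rennes→Nice→Marseille: 9 + 1 + 10 = 20
Nantes→Toulouse→Nice→Marseille: 8 + 6 + 10 = 24
Nantes→Rennes→Nice→Lille→Marseille: 9 + 1 + 1 + 8 = 19
The minimum is 19.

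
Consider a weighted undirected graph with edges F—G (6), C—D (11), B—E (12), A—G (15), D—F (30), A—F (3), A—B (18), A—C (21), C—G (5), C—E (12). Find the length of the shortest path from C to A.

Some routes from C to A:
C -> E -> B -> A: 12 + 12 + 18 = 42
C -> G -> A: 5 + 15 = 20
C -> A: 21
C -> G -> F -> A: 5 + 6 + 3 = 14
Best route has total 14.

14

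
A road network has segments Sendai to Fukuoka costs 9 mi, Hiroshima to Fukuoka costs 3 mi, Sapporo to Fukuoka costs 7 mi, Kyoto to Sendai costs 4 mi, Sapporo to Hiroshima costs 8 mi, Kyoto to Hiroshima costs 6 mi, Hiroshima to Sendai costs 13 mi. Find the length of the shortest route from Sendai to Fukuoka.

Paths from Sendai to Fukuoka:
Sendai - Fukuoka: 9
Sendai - Hiroshima - Fukuoka: 13 + 3 = 16
Sendai - Kyoto - Hiroshima - Sapporo - Fukuoka: 4 + 6 + 8 + 7 = 25
Sendai - Hiroshima - Sapporo - Fukuoka: 13 + 8 + 7 = 28
Sendai - Kyoto - Hiroshima - Fukuoka: 4 + 6 + 3 = 13
Best route has total 9 mi.

9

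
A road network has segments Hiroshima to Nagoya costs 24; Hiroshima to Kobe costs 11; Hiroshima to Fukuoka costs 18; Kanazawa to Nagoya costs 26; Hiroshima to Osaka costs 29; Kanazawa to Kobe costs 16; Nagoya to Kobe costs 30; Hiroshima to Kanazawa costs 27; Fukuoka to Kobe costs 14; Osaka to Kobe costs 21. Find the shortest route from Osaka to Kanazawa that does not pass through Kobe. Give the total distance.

Paths from Osaka to Kanazawa avoiding Kobe:
Osaka-Hiroshima-Kanazawa: 29 + 27 = 56
Osaka-Hiroshima-Nagoya-Kanazawa: 29 + 24 + 26 = 79
The minimum is 56.

56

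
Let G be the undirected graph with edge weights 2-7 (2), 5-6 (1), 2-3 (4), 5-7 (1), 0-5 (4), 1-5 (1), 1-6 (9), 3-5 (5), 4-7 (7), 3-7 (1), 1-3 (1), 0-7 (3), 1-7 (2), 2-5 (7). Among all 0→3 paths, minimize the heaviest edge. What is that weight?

Checking several routes:
0-7-5-1-3: max(3, 1, 1, 1) = 3
0-7-2-3: max(3, 2, 4) = 4
0-7-1-3: max(3, 2, 1) = 3
0-7-3: max(3, 1) = 3
0-5-1-3: max(4, 1, 1) = 4
Smallest bottleneck: 3.

3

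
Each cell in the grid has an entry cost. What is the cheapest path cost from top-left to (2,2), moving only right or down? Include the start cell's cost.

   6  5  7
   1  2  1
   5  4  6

16

Take (0,0) (1,0) (1,1) (1,2) (2,2) for a total of 6 + 1 + 2 + 1 + 6 = 16.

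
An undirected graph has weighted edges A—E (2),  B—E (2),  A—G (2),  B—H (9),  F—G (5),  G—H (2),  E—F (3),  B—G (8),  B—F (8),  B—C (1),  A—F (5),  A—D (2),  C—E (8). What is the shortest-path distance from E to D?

4

Checking several routes:
E → A → D: 2 + 2 = 4
E → F → G → A → D: 3 + 5 + 2 + 2 = 12
E → F → A → D: 3 + 5 + 2 = 10
The minimum is 4.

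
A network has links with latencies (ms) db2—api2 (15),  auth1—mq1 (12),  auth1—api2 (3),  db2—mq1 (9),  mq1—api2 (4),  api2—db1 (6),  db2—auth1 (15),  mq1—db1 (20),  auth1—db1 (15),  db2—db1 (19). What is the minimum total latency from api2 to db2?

13

A few of the api2→db2 routes:
api2 → db2: 15
api2 → auth1 → mq1 → db2: 3 + 12 + 9 = 24
api2 → auth1 → db2: 3 + 15 = 18
api2 → mq1 → db2: 4 + 9 = 13
The minimum is 13 ms.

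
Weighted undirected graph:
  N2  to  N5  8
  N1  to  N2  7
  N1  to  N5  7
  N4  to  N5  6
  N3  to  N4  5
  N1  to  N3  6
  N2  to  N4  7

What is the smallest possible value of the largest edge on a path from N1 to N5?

A few of the N1→N5 routes:
N1 → N2 → N4 → N5: max(7, 7, 6) = 7
N1 → N2 → N5: max(7, 8) = 8
N1 → N3 → N4 → N5: max(6, 5, 6) = 6
N1 → N5: max(7) = 7
The minimum achievable maximum is 6.

6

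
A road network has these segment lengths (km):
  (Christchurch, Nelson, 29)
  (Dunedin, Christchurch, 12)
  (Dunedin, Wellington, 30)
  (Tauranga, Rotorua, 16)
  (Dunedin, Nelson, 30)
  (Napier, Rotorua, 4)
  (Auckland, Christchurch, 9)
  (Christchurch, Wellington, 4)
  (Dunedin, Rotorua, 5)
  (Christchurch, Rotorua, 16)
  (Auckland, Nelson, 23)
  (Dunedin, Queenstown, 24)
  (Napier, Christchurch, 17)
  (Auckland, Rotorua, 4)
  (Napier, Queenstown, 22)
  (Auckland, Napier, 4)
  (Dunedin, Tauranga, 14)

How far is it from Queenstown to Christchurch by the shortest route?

Checking several routes:
Queenstown→Napier→Christchurch: 22 + 17 = 39
Queenstown→Napier→Rotorua→Auckland→Christchurch: 22 + 4 + 4 + 9 = 39
Queenstown→Dunedin→Christchurch: 24 + 12 = 36
Queenstown→Napier→Rotorua→Christchurch: 22 + 4 + 16 = 42
Queenstown→Napier→Auckland→Christchurch: 22 + 4 + 9 = 35
The minimum is 35 km.

35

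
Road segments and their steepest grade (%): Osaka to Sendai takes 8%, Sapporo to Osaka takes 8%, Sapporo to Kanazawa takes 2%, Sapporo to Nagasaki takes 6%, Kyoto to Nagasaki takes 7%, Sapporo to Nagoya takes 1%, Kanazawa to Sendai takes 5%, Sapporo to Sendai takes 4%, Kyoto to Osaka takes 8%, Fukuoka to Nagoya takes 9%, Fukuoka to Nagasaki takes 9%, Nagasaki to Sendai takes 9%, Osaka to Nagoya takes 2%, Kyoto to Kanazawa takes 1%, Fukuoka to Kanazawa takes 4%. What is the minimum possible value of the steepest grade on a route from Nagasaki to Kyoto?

6

Some routes from Nagasaki to Kyoto:
Nagasaki→Sapporo→Sendai→Kanazawa→Kyoto: max(6, 4, 5, 1) = 6
Nagasaki→Kyoto: max(7) = 7
Nagasaki→Sapporo→Nagoya→Osaka→Sendai→Kanazawa→Kyoto: max(6, 1, 2, 8, 5, 1) = 8
Nagasaki→Sapporo→Kanazawa→Kyoto: max(6, 2, 1) = 6
Nagasaki→Sapporo→Kanazawa→Sendai→Osaka→Kyoto: max(6, 2, 5, 8, 8) = 8
Smallest bottleneck: 6%.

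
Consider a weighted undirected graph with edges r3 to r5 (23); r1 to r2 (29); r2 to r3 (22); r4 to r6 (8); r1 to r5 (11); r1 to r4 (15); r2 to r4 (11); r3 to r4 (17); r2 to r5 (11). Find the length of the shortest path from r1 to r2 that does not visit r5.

26

Paths from r1 to r2 avoiding r5:
r1→r4→r3→r2: 15 + 17 + 22 = 54
r1→r2: 29
r1→r4→r2: 15 + 11 = 26
The minimum is 26.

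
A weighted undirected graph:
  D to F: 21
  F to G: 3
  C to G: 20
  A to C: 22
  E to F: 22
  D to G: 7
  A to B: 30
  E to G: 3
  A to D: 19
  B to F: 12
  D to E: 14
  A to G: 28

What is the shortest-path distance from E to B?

Checking several routes:
E→D→G→F→B: 14 + 7 + 3 + 12 = 36
E→G→F→B: 3 + 3 + 12 = 18
E→F→B: 22 + 12 = 34
Shortest: 18.

18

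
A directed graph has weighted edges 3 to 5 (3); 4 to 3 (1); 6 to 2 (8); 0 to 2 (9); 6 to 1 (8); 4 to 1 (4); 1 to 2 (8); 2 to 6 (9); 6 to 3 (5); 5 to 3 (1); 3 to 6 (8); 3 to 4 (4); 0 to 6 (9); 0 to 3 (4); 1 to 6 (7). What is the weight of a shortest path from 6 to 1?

8

Paths from 6 to 1:
6 → 3 → 4 → 1: 5 + 4 + 4 = 13
6 → 1: 8
The minimum is 8.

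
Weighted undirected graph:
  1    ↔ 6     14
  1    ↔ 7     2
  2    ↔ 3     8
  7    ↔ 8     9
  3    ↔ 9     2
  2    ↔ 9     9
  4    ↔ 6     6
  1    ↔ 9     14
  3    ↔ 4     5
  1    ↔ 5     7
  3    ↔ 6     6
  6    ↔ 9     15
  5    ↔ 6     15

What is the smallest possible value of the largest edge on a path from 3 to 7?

14

A few of the 3→7 routes:
3 -> 9 -> 1 -> 7: max(2, 14, 2) = 14
3 -> 4 -> 6 -> 1 -> 7: max(5, 6, 14, 2) = 14
3 -> 2 -> 9 -> 1 -> 7: max(8, 9, 14, 2) = 14
3 -> 6 -> 1 -> 7: max(6, 14, 2) = 14
The minimum achievable maximum is 14.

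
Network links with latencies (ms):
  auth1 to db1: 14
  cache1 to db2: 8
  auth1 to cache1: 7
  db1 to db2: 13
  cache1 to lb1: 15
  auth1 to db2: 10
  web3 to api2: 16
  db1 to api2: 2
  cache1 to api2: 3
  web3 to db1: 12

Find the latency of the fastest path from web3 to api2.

A few of the web3→api2 routes:
web3 → db1 → api2: 12 + 2 = 14
web3 → db1 → db2 → cache1 → api2: 12 + 13 + 8 + 3 = 36
web3 → api2: 16
Best route has total 14 ms.

14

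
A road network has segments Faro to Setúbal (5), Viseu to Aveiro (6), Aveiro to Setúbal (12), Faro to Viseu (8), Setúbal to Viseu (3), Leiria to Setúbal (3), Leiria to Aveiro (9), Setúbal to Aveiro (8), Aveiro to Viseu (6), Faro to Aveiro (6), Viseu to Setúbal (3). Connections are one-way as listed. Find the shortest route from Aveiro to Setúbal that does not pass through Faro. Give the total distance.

Routes from Aveiro to Setúbal avoiding Faro:
Aveiro - Viseu - Setúbal: 6 + 3 = 9
Aveiro - Setúbal: 12
Best route has total 9 km.

9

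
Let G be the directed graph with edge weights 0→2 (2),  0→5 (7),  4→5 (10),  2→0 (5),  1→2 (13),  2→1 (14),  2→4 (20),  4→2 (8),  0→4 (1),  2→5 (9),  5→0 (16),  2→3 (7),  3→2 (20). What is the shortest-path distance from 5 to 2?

Candidate routes:
5 - 0 - 4 - 2: 16 + 1 + 8 = 25
5 - 0 - 2: 16 + 2 = 18
Shortest: 18.

18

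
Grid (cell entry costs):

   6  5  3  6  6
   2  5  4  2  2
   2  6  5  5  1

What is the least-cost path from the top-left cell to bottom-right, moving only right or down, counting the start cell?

One optimal route is r0c0 -> r1c0 -> r1c1 -> r1c2 -> r1c3 -> r1c4 -> r2c4.
Its cost is 6 + 2 + 5 + 4 + 2 + 2 + 1 = 22.

22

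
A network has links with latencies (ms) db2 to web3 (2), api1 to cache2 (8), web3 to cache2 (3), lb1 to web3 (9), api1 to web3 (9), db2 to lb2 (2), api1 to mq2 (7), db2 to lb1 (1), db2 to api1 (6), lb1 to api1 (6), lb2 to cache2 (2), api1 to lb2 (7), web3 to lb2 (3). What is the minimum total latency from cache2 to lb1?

5

A few of the cache2→lb1 routes:
cache2→lb2→db2→lb1: 2 + 2 + 1 = 5
cache2→web3→db2→lb1: 3 + 2 + 1 = 6
cache2→lb2→web3→db2→lb1: 2 + 3 + 2 + 1 = 8
Best route has total 5 ms.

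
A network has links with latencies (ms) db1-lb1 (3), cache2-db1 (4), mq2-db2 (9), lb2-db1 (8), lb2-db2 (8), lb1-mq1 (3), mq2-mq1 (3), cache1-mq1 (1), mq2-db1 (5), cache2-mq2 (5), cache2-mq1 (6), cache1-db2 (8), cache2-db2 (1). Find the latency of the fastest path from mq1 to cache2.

6

Checking several routes:
mq1 - cache2: 6
mq1 - mq2 - db1 - cache2: 3 + 5 + 4 = 12
mq1 - cache1 - db2 - cache2: 1 + 8 + 1 = 10
mq1 - mq2 - db2 - cache2: 3 + 9 + 1 = 13
mq1 - lb1 - db1 - cache2: 3 + 3 + 4 = 10
mq1 - mq2 - cache2: 3 + 5 = 8
Best route has total 6 ms.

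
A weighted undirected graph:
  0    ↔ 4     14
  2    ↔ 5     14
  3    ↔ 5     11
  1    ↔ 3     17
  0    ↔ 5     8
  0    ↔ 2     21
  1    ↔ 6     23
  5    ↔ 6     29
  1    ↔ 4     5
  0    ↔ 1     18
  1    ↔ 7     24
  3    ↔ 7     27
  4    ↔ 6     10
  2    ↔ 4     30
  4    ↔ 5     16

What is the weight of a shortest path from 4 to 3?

Checking several routes:
4 - 1 - 3: 5 + 17 = 22
4 - 5 - 3: 16 + 11 = 27
4 - 0 - 5 - 3: 14 + 8 + 11 = 33
Shortest: 22.

22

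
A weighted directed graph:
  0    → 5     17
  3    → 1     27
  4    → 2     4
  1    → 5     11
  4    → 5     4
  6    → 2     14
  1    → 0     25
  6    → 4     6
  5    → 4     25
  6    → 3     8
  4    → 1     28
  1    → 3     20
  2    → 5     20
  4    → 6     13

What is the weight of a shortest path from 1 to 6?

Routes from 1 to 6:
1 → 5 → 4 → 6: 11 + 25 + 13 = 49
1 → 0 → 5 → 4 → 6: 25 + 17 + 25 + 13 = 80
Best route has total 49.

49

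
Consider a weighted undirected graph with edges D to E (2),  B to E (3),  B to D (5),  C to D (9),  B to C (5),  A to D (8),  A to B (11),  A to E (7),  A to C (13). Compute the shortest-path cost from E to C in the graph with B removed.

11

Candidate routes:
E -> D -> C: 2 + 9 = 11
E -> A -> C: 7 + 13 = 20
E -> A -> D -> C: 7 + 8 + 9 = 24
E -> D -> A -> C: 2 + 8 + 13 = 23
Best route has total 11.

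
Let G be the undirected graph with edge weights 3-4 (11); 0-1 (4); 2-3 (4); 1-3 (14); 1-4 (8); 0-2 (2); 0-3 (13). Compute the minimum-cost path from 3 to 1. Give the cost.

Candidate routes:
3 → 2 → 0 → 1: 4 + 2 + 4 = 10
3 → 0 → 1: 13 + 4 = 17
3 → 1: 14
3 → 4 → 1: 11 + 8 = 19
Best route has total 10.

10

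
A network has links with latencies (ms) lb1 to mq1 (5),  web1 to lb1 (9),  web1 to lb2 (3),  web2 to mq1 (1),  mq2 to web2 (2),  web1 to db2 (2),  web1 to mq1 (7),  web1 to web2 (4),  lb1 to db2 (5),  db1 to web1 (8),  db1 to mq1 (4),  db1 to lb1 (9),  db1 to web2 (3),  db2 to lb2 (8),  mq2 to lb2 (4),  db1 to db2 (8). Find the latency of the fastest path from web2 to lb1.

6

Comparing a few candidate routes:
web2-db1-mq1-lb1: 3 + 4 + 5 = 12
web2-db1-lb1: 3 + 9 = 12
web2-mq1-db1-lb1: 1 + 4 + 9 = 14
web2-web1-db2-lb1: 4 + 2 + 5 = 11
web2-web1-lb1: 4 + 9 = 13
web2-mq1-lb1: 1 + 5 = 6
Best route has total 6 ms.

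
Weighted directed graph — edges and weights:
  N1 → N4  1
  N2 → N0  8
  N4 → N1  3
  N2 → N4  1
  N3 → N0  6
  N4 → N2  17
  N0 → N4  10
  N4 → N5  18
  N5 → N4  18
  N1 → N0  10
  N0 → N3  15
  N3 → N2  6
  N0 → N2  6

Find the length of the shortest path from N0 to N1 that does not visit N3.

Routes from N0 to N1 avoiding N3:
N0-N2-N4-N1: 6 + 1 + 3 = 10
N0-N4-N1: 10 + 3 = 13
Shortest: 10.

10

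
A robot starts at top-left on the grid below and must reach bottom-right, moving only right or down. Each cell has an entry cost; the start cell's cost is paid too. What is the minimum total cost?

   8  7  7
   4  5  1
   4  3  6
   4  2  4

25

Path r0c0 r1c0 r2c0 r2c1 r3c1 r3c2: 8 + 4 + 4 + 3 + 2 + 4 = 25.
For comparison, the top-then-right route costs 33.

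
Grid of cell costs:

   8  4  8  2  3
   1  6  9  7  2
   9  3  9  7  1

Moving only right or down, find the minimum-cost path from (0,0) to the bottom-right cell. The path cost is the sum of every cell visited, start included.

28

Path [0,0] [0,1] [0,2] [0,3] [0,4] [1,4] [2,4]: 8 + 4 + 8 + 2 + 3 + 2 + 1 = 28.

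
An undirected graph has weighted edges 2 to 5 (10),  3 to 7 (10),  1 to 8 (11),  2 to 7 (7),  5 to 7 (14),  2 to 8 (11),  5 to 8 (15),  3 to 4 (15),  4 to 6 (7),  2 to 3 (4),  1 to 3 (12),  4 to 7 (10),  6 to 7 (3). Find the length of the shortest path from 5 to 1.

26

Checking several routes:
5→8→1: 15 + 11 = 26
5→2→7→3→1: 10 + 7 + 10 + 12 = 39
5→7→2→3→1: 14 + 7 + 4 + 12 = 37
5→7→3→1: 14 + 10 + 12 = 36
5→2→3→1: 10 + 4 + 12 = 26
5→2→8→1: 10 + 11 + 11 = 32
The minimum is 26.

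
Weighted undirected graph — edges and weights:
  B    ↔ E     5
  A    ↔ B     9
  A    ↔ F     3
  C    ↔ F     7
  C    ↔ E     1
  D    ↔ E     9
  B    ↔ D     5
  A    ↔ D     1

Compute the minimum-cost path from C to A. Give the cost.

10

Checking several routes:
C-E-D-A: 1 + 9 + 1 = 11
C-E-B-A: 1 + 5 + 9 = 15
C-F-A: 7 + 3 = 10
C-E-B-D-A: 1 + 5 + 5 + 1 = 12
Shortest: 10.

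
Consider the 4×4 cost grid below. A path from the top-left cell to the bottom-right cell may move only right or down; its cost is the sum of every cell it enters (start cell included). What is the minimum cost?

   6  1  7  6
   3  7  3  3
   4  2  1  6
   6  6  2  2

Best path: [0,0] [1,0] [2,0] [2,1] [2,2] [3,2] [3,3]
Cost: 6 + 3 + 4 + 2 + 1 + 2 + 2 = 20
(Top row then right column would cost 31.)

20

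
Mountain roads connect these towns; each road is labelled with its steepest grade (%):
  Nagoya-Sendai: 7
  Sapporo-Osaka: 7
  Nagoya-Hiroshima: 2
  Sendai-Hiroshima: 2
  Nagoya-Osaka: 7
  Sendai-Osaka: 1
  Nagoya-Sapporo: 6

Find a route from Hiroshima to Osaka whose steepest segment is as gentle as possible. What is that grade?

Comparing a few candidate routes:
Hiroshima -> Nagoya -> Osaka: max(2, 7) = 7
Hiroshima -> Sendai -> Nagoya -> Sapporo -> Osaka: max(2, 7, 6, 7) = 7
Hiroshima -> Sendai -> Osaka: max(2, 1) = 2
Hiroshima -> Sendai -> Nagoya -> Osaka: max(2, 7, 7) = 7
Hiroshima -> Nagoya -> Sendai -> Osaka: max(2, 7, 1) = 7
The minimum achievable maximum is 2%.

2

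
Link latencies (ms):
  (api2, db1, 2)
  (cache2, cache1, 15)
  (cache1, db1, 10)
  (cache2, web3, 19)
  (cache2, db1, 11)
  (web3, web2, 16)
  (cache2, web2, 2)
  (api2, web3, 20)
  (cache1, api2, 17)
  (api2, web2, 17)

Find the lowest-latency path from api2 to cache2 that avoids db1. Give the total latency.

Paths from api2 to cache2 avoiding db1:
api2 - web3 - cache2: 20 + 19 = 39
api2 - web3 - web2 - cache2: 20 + 16 + 2 = 38
api2 - web2 - cache2: 17 + 2 = 19
api2 - cache1 - cache2: 17 + 15 = 32
api2 - web2 - web3 - cache2: 17 + 16 + 19 = 52
The minimum is 19 ms.

19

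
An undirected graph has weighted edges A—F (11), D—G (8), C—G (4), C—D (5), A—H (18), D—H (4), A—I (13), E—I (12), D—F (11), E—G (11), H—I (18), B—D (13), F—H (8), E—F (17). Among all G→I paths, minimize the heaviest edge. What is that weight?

Some routes from G to I:
G -> E -> I: max(11, 12) = 12
G -> D -> F -> A -> I: max(8, 11, 11, 13) = 13
G -> C -> D -> F -> A -> I: max(4, 5, 11, 11, 13) = 13
G -> D -> F -> E -> I: max(8, 11, 17, 12) = 17
G -> C -> D -> H -> F -> A -> I: max(4, 5, 4, 8, 11, 13) = 13
G -> D -> H -> F -> A -> I: max(8, 4, 8, 11, 13) = 13
The minimum achievable maximum is 12.

12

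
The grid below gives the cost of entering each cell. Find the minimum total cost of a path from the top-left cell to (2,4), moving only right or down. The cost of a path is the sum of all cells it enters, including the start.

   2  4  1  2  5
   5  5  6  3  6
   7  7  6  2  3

17

Best path: (0,0) → (0,1) → (0,2) → (0,3) → (1,3) → (2,3) → (2,4)
Cost: 2 + 4 + 1 + 2 + 3 + 2 + 3 = 17
(Top row then right column would cost 23.)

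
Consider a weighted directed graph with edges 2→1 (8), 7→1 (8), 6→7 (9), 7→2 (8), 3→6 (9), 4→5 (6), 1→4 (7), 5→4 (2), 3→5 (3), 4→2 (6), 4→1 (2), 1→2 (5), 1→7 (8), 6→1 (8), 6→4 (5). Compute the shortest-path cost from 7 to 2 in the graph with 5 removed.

8

Routes from 7 to 2 avoiding 5:
7→1→2: 8 + 5 = 13
7→2: 8
7→1→4→2: 8 + 7 + 6 = 21
The minimum is 8.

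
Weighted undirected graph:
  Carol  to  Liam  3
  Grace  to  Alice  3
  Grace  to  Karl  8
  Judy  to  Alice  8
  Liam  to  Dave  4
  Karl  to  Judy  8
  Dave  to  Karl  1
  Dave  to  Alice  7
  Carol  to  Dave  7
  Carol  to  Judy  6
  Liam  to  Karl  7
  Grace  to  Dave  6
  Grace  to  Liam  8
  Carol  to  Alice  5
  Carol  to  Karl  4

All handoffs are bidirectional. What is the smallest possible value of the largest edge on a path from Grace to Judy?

A few of the Grace→Judy routes:
Grace - Alice - Dave - Liam - Carol - Judy: max(3, 7, 4, 3, 6) = 7
Grace - Alice - Dave - Karl - Liam - Carol - Judy: max(3, 7, 1, 7, 3, 6) = 7
Grace - Dave - Karl - Carol - Judy: max(6, 1, 4, 6) = 6
Grace - Dave - Liam - Carol - Judy: max(6, 4, 3, 6) = 6
Grace - Alice - Carol - Judy: max(3, 5, 6) = 6
Grace - Alice - Dave - Karl - Carol - Judy: max(3, 7, 1, 4, 6) = 7
Smallest bottleneck: 6.

6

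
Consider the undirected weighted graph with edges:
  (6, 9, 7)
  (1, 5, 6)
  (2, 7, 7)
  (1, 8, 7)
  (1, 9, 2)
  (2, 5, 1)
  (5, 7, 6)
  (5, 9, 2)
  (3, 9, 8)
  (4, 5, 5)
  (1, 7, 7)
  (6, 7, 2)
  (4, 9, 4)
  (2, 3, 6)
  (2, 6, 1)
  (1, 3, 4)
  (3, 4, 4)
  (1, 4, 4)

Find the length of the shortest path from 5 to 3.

7

A few of the 5→3 routes:
5→1→3: 6 + 4 = 10
5→4→3: 5 + 4 = 9
5→2→3: 1 + 6 = 7
5→9→1→3: 2 + 2 + 4 = 8
Shortest: 7.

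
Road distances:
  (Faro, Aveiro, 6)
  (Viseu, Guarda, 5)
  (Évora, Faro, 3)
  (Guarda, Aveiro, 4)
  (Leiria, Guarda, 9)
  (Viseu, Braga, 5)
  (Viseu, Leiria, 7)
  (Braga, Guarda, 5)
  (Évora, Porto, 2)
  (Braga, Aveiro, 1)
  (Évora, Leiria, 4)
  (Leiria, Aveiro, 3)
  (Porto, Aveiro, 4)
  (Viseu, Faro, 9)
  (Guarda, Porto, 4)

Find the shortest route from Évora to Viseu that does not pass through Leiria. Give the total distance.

Some routes from Évora to Viseu avoiding Leiria:
Évora → Porto → Guarda → Viseu: 2 + 4 + 5 = 11
Évora → Faro → Viseu: 3 + 9 = 12
Évora → Porto → Aveiro → Braga → Viseu: 2 + 4 + 1 + 5 = 12
Shortest: 11.

11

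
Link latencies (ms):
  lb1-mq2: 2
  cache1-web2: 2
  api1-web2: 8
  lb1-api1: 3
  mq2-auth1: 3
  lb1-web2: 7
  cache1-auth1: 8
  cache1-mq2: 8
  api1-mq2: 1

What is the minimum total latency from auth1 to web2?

10

Some routes from auth1 to web2:
auth1 -> cache1 -> web2: 8 + 2 = 10
auth1 -> mq2 -> lb1 -> web2: 3 + 2 + 7 = 12
auth1 -> mq2 -> cache1 -> web2: 3 + 8 + 2 = 13
auth1 -> mq2 -> api1 -> lb1 -> web2: 3 + 1 + 3 + 7 = 14
auth1 -> mq2 -> api1 -> web2: 3 + 1 + 8 = 12
auth1 -> mq2 -> lb1 -> api1 -> web2: 3 + 2 + 3 + 8 = 16
Shortest: 10 ms.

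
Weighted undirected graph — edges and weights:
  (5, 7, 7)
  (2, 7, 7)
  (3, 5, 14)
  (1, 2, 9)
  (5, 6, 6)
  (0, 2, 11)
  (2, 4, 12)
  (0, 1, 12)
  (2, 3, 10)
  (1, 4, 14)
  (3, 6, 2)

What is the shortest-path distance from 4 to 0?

23

Candidate routes:
4 - 1 - 0: 14 + 12 = 26
4 - 2 - 1 - 0: 12 + 9 + 12 = 33
4 - 2 - 0: 12 + 11 = 23
4 - 1 - 2 - 0: 14 + 9 + 11 = 34
The minimum is 23.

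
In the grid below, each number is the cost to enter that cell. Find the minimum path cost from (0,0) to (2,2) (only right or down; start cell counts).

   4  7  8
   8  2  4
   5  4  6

Path [0,0] → [0,1] → [1,1] → [1,2] → [2,2]: 4 + 7 + 2 + 4 + 6 = 23.

23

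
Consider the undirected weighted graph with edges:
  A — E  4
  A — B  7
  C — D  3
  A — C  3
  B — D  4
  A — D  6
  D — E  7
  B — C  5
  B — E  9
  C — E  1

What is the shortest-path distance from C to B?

5

A few of the C→B routes:
C - D - B: 3 + 4 = 7
C - B: 5
C - E - A - B: 1 + 4 + 7 = 12
C - A - B: 3 + 7 = 10
C - E - B: 1 + 9 = 10
The minimum is 5.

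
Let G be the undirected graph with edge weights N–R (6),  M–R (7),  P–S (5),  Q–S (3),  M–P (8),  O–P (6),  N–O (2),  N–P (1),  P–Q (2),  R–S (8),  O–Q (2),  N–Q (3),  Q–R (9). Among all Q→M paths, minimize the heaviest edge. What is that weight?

7

A few of the Q→M routes:
Q→S→P→O→N→R→M: max(3, 5, 6, 2, 6, 7) = 7
Q→O→P→N→R→M: max(2, 6, 1, 6, 7) = 7
Q→N→R→M: max(3, 6, 7) = 7
Q→S→P→N→R→M: max(3, 5, 1, 6, 7) = 7
Q→O→N→R→M: max(2, 2, 6, 7) = 7
The minimum achievable maximum is 7.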